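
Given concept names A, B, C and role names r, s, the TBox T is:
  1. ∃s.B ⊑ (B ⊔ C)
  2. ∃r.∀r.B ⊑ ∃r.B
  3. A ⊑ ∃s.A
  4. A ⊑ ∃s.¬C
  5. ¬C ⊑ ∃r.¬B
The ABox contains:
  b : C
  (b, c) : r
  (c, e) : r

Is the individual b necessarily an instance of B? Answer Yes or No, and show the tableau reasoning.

No

1. b : B?  L(b) = {C} ∪ {¬B}
   open: L(b) ⊇ {C, ¬A, ¬B, ∀r.∃r.¬B, ∀s.¬B} — b ∉ B possible
2. Hence b : B: not entailed.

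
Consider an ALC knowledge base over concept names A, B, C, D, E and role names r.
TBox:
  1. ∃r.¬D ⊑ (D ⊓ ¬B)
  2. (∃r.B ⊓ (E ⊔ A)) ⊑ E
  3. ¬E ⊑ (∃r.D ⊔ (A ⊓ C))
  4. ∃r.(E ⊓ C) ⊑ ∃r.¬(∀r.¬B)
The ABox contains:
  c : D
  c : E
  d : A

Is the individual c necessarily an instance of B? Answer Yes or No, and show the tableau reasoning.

No

1. c : B?  L(c) = {D, E} ∪ {¬B}
   open: L(c) ⊇ {D, E, ¬B, ∀r.(¬E ⊔ ¬C), ∀r.D} — c ∉ B possible
2. Hence c : B: not entailed.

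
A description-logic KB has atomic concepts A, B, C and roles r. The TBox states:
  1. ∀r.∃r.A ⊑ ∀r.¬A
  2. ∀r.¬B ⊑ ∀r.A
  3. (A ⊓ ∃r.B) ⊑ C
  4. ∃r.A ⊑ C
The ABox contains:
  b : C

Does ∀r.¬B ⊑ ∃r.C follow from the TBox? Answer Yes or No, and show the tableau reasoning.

No

1. ∀r.¬B ⊑ ∃r.C  ⇔  (∀r.¬B ⊓ ∀r.¬C) unsat w.r.t. T
   apply at x₀: ∀r.¬B⊑∀r.A
   open: L(x₀) ⊇ {∀r.A, ∀r.¬A, ∀r.¬B, ∀r.¬C}
2. Hence ∀r.¬B ⊑ ∃r.C: not entailed.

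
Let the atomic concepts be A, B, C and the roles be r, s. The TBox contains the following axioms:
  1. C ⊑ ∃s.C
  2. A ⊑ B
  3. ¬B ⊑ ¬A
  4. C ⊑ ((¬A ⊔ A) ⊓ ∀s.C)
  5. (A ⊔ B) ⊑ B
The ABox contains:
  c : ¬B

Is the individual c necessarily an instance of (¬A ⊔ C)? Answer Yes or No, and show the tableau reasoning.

Yes

1. c : (¬A ⊔ C)?  L(c) = {¬B} ∪ {(A ⊓ ¬C)}
   clash {A, ¬A} at c — c ∈ (¬A ⊔ C)
2. Hence c : (¬A ⊔ C): entailed.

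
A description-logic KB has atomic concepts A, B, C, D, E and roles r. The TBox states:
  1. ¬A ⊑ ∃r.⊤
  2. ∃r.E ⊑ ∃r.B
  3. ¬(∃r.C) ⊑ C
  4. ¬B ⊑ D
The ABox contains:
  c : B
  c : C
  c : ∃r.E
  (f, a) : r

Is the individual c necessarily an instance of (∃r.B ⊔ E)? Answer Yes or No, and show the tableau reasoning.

1. c : (∃r.B ⊔ E)?  L(c) = {B, C, ∃r.E} ∪ {(∀r.¬B ⊓ ¬E)}
   clash {B, ¬B} at an ∃-successor — c ∈ (∃r.B ⊔ E)
2. Hence c : (∃r.B ⊔ E): entailed.

Yes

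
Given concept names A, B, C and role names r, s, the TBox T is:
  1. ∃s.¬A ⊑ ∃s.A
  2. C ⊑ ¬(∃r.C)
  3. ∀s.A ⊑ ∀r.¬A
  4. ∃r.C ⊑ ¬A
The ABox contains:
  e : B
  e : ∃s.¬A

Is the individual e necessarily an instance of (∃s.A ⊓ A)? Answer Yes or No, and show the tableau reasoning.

1. e : (∃s.A ⊓ A)?  L(e) = {B, ∃s.¬A} ∪ {(∀s.¬A ⊔ ¬A)}
   apply at e: ∃s.¬A⊑∃s.A
   open: L(e) ⊇ {B, ¬A, ¬C, ∀r.¬C, ∃s.A, …} (+ ∃-successors) — e ∉ (∃s.A ⊓ A) possible
2. Hence e : (∃s.A ⊓ A): not entailed.

No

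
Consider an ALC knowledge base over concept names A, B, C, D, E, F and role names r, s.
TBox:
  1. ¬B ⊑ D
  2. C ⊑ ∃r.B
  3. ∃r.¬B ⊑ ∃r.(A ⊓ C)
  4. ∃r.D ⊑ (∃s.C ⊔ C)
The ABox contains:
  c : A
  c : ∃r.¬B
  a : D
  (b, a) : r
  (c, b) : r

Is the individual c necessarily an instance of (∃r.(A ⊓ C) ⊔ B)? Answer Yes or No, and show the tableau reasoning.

Yes

1. c : (∃r.(A ⊓ C) ⊔ B)?  L(c) = {A, ∃r.¬B} ∪ {(∀r.(¬A ⊔ ¬C) ⊓ ¬B)}
   clash {C, ¬C} at an ∃-successor — c ∈ (∃r.(A ⊓ C) ⊔ B)
2. Hence c : (∃r.(A ⊓ C) ⊔ B): entailed.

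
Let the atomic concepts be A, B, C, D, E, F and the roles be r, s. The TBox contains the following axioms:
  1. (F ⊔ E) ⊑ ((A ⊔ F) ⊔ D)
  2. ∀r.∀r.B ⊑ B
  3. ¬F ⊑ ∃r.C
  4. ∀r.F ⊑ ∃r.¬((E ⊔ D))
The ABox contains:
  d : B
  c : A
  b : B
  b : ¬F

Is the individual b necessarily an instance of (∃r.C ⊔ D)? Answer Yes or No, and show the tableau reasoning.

Yes

1. b : (∃r.C ⊔ D)?  L(b) = {B, ¬F} ∪ {(∀r.¬C ⊓ ¬D)}
   clash {D, ¬D} at b — b ∈ (∃r.C ⊔ D)
2. Hence b : (∃r.C ⊔ D): entailed.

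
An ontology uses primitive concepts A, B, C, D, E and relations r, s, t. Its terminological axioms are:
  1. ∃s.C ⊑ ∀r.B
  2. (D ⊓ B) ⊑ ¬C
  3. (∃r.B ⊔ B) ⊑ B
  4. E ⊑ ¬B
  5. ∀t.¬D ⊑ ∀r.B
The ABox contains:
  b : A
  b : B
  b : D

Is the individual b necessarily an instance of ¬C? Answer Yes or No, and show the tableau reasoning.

1. b : ¬C?  L(b) = {A, B, D} ∪ {C}
   clash {B, ¬B} at b — b ∈ ¬C
2. Hence b : ¬C: entailed.

Yes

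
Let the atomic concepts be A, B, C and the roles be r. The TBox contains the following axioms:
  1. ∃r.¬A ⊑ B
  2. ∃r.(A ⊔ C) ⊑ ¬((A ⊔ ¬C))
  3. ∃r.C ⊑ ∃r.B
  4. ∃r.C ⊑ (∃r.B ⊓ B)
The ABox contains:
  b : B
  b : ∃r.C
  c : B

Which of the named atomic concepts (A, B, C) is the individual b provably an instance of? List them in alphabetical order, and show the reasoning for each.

1. b : A?  L(b) = {B, ∃r.C} ∪ {¬A}
   apply at b: ∃r.C⊑∃r.B; ∃r.C⊑(∃r.B ⊓ B)
   open: L(b) ⊇ {B, C, ¬A, ∃r.B, ∃r.C} (+ ∃-successors) — b ∉ A possible
2. b : B?  L(b) = {B, ∃r.C} ∪ {¬B}
   clash {B, ¬B} at b — b ∈ B
3. b : C?  L(b) = {B, ∃r.C} ∪ {¬C}
   clash {C, ¬C} at b — b ∈ C
4. Entailed for b: {B, C}

{B, C}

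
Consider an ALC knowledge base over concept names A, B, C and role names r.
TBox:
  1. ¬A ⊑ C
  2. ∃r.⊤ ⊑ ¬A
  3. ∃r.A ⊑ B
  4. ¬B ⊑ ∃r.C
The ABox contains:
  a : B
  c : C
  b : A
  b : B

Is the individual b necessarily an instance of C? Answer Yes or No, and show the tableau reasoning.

1. b : C?  L(b) = {A, B} ∪ {¬C}
   open: L(b) ⊇ {A, B, ¬C, ∀r.⊥} — b ∉ C possible
2. Hence b : C: not entailed.

No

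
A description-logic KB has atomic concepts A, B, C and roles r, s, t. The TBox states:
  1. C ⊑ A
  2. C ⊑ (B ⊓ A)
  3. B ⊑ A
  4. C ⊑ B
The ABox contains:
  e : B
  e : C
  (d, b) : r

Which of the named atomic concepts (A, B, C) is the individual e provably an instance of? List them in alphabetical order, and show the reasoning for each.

{A, B, C}

1. e : A?  L(e) = {B, C} ∪ {¬A}
   clash {A, ¬A} at e — e ∈ A
2. e : B?  L(e) = {B, C} ∪ {¬B}
   clash {B, ¬B} at e — e ∈ B
3. e : C?  L(e) = {B, C} ∪ {¬C}
   clash {C, ¬C} at e — e ∈ C
4. Entailed for e: {A, B, C}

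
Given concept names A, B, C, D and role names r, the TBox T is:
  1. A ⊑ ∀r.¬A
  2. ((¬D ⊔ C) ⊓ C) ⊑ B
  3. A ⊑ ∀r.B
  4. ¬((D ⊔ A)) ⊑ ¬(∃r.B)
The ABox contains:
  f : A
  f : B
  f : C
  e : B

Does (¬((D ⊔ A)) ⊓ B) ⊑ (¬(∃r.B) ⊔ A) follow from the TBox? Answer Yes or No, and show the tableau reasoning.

Yes

1. (¬((D ⊔ A)) ⊓ B) ⊑ (¬(∃r.B) ⊔ A)  ⇔  (((¬D ⊓ ¬A) ⊓ B) ⊓ (∃r.B ⊓ ¬A)) unsat w.r.t. T
   all branches close; clash {B, ¬B} at an ∃-successor
2. Hence (¬((D ⊔ A)) ⊓ B) ⊑ (¬(∃r.B) ⊔ A): entailed.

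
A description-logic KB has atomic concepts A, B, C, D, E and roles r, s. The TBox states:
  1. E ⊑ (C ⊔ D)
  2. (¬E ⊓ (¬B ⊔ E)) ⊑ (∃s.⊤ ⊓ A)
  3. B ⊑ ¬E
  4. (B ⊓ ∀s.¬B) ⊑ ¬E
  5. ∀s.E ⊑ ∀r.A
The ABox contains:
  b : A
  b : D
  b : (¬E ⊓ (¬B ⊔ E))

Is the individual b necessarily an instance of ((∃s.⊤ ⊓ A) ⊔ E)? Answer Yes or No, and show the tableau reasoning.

1. b : ((∃s.⊤ ⊓ A) ⊔ E)?  L(b) = {A, D, (¬E ⊓ (¬B ⊔ E))} ∪ {((∀s.⊥ ⊔ ¬A) ⊓ ¬E)}
   clash {E, ¬E} at b — b ∈ ((∃s.⊤ ⊓ A) ⊔ E)
2. Hence b : ((∃s.⊤ ⊓ A) ⊔ E): entailed.

Yes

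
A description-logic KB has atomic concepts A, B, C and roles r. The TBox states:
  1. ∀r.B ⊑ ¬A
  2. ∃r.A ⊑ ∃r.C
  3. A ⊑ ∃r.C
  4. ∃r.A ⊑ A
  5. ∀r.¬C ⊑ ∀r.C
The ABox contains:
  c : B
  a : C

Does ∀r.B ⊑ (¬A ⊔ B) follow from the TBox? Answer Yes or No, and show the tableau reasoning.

1. ∀r.B ⊑ (¬A ⊔ B)  ⇔  (∀r.B ⊓ (A ⊓ ¬B)) unsat w.r.t. T
   all branches close; clash {A, ¬A} at x₀
2. Hence ∀r.B ⊑ (¬A ⊔ B): entailed.

Yes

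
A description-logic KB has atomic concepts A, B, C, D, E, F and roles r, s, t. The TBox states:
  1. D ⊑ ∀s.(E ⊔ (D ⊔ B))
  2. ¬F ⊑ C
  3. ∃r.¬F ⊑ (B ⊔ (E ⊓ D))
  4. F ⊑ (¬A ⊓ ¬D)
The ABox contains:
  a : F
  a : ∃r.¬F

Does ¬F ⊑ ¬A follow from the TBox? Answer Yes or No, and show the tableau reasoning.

No

1. ¬F ⊑ ¬A  ⇔  (¬F ⊓ A) unsat w.r.t. T
   apply at x₀: ¬F⊑C
   open: L(x₀) ⊇ {A, C, ¬D, ¬F, ∀r.F}
2. Hence ¬F ⊑ ¬A: not entailed.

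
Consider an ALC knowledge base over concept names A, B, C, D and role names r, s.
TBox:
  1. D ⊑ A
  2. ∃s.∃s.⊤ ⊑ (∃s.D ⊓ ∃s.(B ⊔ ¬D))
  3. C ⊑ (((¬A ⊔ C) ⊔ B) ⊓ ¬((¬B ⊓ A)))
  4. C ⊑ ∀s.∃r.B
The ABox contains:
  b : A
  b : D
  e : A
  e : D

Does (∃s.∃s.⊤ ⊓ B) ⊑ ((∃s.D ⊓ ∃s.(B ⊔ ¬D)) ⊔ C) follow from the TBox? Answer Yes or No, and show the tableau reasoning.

Yes

1. (∃s.∃s.⊤ ⊓ B) ⊑ ((∃s.D ⊓ ∃s.(B ⊔ ¬D)) ⊔ C)  ⇔  ((∃s.∃s.⊤ ⊓ B) ⊓ ((∀s.¬D ⊔ ∀s.(¬B ⊓ D)) ⊓ ¬C)) unsat w.r.t. T
   all branches close; clash {D, ¬D} at an ∃-successor
2. Hence (∃s.∃s.⊤ ⊓ B) ⊑ ((∃s.D ⊓ ∃s.(B ⊔ ¬D)) ⊔ C): entailed.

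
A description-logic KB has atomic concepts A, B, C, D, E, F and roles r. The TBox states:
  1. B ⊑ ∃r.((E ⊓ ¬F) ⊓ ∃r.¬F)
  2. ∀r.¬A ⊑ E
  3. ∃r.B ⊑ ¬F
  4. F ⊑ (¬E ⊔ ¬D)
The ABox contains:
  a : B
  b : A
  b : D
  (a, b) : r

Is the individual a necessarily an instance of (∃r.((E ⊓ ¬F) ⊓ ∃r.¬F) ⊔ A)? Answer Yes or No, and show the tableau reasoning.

1. a : (∃r.((E ⊓ ¬F) ⊓ ∃r.¬F) ⊔ A)?  L(a) = {B} ∪ {(∀r.((¬E ⊔ F) ⊔ ∀r.F) ⊓ ¬A)}
   clash {F, ¬F} at an ∃-successor — a ∈ (∃r.((E ⊓ ¬F) ⊓ ∃r.¬F) ⊔ A)
2. Hence a : (∃r.((E ⊓ ¬F) ⊓ ∃r.¬F) ⊔ A): entailed.

Yes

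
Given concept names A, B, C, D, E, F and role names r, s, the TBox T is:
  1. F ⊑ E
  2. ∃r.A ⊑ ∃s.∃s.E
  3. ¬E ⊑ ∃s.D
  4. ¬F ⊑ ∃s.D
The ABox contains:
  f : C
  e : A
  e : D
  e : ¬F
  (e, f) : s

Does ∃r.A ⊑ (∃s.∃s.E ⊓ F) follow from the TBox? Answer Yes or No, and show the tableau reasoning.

1. ∃r.A ⊑ (∃s.∃s.E ⊓ F)  ⇔  (∃r.A ⊓ (∀s.∀s.¬E ⊔ ¬F)) unsat w.r.t. T
   apply at x₀: ∃r.A⊑∃s.∃s.E
   open: L(x₀) ⊇ {E, ¬F, ∃r.A, ∃s.D, ∃s.∃s.E} (+ ∃-successors)
2. Hence ∃r.A ⊑ (∃s.∃s.E ⊓ F): not entailed.

No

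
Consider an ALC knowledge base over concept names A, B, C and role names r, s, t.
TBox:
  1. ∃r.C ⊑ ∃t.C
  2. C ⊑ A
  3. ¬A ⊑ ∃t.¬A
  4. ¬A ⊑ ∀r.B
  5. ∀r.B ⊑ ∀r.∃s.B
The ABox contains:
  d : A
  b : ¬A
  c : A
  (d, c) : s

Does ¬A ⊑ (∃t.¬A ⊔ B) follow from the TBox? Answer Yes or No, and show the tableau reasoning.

Yes

1. ¬A ⊑ (∃t.¬A ⊔ B)  ⇔  (¬A ⊓ (∀t.A ⊓ ¬B)) unsat w.r.t. T
   all branches close; clash {A, ¬A} at x₀
2. Hence ¬A ⊑ (∃t.¬A ⊔ B): entailed.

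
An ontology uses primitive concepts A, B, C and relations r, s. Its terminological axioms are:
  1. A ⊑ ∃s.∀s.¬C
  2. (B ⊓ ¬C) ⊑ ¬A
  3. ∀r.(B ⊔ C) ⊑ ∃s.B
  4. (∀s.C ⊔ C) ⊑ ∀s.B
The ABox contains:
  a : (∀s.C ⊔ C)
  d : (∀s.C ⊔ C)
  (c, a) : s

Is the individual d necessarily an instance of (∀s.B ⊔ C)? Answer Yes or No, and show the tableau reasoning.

Yes

1. d : (∀s.B ⊔ C)?  L(d) = {(∀s.C ⊔ C)} ∪ {(∃s.¬B ⊓ ¬C)}
   clash {C, ¬C} at d — d ∈ (∀s.B ⊔ C)
2. Hence d : (∀s.B ⊔ C): entailed.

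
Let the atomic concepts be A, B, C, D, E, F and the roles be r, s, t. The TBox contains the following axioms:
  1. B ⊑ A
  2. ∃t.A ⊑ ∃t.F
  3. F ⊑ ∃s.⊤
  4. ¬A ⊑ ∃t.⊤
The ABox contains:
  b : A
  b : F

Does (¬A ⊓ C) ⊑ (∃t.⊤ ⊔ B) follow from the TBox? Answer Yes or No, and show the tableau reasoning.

1. (¬A ⊓ C) ⊑ (∃t.⊤ ⊔ B)  ⇔  ((¬A ⊓ C) ⊓ (∀t.⊥ ⊓ ¬B)) unsat w.r.t. T
   all branches close; clash ⊥ at an ∃-successor
2. Hence (¬A ⊓ C) ⊑ (∃t.⊤ ⊔ B): entailed.

Yes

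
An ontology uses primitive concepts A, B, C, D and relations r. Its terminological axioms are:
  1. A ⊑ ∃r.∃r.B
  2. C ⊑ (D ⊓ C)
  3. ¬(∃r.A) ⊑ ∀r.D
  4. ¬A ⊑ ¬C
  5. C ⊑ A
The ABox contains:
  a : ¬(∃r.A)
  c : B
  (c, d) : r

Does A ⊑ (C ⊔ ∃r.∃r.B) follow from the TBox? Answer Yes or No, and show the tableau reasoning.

Yes

1. A ⊑ (C ⊔ ∃r.∃r.B)  ⇔  (A ⊓ (¬C ⊓ ∀r.∀r.¬B)) unsat w.r.t. T
   all branches close; clash {B, ¬B} at an ∃-successor
2. Hence A ⊑ (C ⊔ ∃r.∃r.B): entailed.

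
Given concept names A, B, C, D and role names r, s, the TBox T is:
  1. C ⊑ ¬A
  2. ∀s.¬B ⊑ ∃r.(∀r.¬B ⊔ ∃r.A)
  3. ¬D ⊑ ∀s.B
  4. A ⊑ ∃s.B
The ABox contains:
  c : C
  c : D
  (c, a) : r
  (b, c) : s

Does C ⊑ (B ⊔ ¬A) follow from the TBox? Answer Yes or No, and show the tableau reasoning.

1. C ⊑ (B ⊔ ¬A)  ⇔  (C ⊓ (¬B ⊓ A)) unsat w.r.t. T
   all branches close; clash {A, ¬A} at x₀
2. Hence C ⊑ (B ⊔ ¬A): entailed.

Yes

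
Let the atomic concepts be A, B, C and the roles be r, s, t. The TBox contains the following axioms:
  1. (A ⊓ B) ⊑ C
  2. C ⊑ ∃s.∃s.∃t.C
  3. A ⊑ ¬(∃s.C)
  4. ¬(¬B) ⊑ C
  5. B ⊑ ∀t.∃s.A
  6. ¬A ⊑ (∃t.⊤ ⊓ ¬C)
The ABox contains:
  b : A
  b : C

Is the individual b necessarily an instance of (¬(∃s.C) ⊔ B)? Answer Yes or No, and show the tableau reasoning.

1. b : (¬(∃s.C) ⊔ B)?  L(b) = {A, C} ∪ {(∃s.C ⊓ ¬B)}
   clash {C, ¬C} at an ∃-successor — b ∈ (¬(∃s.C) ⊔ B)
2. Hence b : (¬(∃s.C) ⊔ B): entailed.

Yes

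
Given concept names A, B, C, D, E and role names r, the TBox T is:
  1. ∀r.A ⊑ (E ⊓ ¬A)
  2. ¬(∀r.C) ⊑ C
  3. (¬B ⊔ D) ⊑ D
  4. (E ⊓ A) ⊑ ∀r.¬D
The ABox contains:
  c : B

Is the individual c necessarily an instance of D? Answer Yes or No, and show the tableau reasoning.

1. c : D?  L(c) = {B} ∪ {¬D}
   open: L(c) ⊇ {B, ¬D, ¬E, ∀r.C, ∃r.¬A} (+ ∃-successors) — c ∉ D possible
2. Hence c : D: not entailed.

No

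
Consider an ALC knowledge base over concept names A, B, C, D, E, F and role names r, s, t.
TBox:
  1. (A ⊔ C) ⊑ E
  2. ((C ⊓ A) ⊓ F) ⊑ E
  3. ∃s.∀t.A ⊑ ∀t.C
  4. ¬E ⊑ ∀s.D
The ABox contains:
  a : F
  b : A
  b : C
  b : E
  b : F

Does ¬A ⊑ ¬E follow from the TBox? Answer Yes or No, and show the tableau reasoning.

No

1. ¬A ⊑ ¬E  ⇔  (¬A ⊓ E) unsat w.r.t. T
   open: L(x₀) ⊇ {E, ¬A, ∀s.∃t.¬A}
2. Hence ¬A ⊑ ¬E: not entailed.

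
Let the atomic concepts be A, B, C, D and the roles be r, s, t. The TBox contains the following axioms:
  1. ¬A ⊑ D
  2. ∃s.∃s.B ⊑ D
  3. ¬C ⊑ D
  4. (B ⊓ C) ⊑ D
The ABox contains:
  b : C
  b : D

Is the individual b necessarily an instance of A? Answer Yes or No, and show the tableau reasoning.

1. b : A?  L(b) = {C, D} ∪ {¬A}
   open: L(b) ⊇ {C, D, ¬A} — b ∉ A possible
2. Hence b : A: not entailed.

No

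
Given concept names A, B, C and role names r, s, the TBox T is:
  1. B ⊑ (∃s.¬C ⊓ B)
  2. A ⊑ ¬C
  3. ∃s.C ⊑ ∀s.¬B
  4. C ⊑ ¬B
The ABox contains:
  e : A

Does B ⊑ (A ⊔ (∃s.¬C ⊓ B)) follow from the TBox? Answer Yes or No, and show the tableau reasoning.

1. B ⊑ (A ⊔ (∃s.¬C ⊓ B))  ⇔  (B ⊓ (¬A ⊓ (∀s.C ⊔ ¬B))) unsat w.r.t. T
   all branches close; clash {B, ¬B} at x₀
2. Hence B ⊑ (A ⊔ (∃s.¬C ⊓ B)): entailed.

Yes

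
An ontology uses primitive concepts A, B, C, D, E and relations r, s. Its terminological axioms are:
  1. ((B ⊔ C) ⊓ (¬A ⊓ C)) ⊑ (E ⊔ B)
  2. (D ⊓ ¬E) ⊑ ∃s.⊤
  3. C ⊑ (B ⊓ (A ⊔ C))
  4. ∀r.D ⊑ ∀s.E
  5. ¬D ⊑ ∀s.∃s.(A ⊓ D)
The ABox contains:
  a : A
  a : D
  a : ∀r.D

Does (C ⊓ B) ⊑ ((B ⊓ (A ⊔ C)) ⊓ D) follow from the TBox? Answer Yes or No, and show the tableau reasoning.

1. (C ⊓ B) ⊑ ((B ⊓ (A ⊔ C)) ⊓ D)  ⇔  ((C ⊓ B) ⊓ ((¬B ⊔ (¬A ⊓ ¬C)) ⊔ ¬D)) unsat w.r.t. T
   apply at x₀: C⊑(B ⊓ (A ⊔ C))
   open: L(x₀) ⊇ {A, B, C, ¬D, ∀s.∃s.(A ⊓ D), …} (+ ∃-successors)
2. Hence (C ⊓ B) ⊑ ((B ⊓ (A ⊔ C)) ⊓ D): not entailed.

No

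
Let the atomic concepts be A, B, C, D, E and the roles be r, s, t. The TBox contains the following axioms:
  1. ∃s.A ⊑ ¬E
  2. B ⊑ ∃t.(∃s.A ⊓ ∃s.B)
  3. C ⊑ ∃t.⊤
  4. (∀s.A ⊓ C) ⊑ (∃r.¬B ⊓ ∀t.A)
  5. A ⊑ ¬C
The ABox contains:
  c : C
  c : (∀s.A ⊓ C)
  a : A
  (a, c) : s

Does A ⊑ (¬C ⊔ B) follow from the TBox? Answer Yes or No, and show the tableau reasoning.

Yes

1. A ⊑ (¬C ⊔ B)  ⇔  (A ⊓ (C ⊓ ¬B)) unsat w.r.t. T
   all branches close; clash {C, ¬C} at x₀
2. Hence A ⊑ (¬C ⊔ B): entailed.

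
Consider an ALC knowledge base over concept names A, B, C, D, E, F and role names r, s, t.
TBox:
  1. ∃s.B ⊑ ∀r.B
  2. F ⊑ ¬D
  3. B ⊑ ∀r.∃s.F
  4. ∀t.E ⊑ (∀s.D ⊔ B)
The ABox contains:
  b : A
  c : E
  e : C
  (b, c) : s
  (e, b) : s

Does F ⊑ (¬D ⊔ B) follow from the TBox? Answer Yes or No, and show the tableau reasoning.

1. F ⊑ (¬D ⊔ B)  ⇔  (F ⊓ (D ⊓ ¬B)) unsat w.r.t. T
   all branches close; clash {D, ¬D} at x₀
2. Hence F ⊑ (¬D ⊔ B): entailed.

Yes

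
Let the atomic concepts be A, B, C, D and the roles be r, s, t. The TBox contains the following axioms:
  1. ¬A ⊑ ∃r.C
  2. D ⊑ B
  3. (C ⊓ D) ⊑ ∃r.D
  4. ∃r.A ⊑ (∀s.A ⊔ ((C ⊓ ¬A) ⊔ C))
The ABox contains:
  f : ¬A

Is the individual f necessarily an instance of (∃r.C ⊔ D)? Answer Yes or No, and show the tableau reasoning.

1. f : (∃r.C ⊔ D)?  L(f) = {¬A} ∪ {(∀r.¬C ⊓ ¬D)}
   clash {C, ¬C} at an ∃-successor — f ∈ (∃r.C ⊔ D)
2. Hence f : (∃r.C ⊔ D): entailed.

Yes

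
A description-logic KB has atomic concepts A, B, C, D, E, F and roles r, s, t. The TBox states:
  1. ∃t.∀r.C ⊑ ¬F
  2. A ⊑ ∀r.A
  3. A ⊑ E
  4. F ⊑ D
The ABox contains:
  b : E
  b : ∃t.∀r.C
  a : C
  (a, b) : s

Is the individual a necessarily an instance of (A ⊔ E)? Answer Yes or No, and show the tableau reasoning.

1. a : (A ⊔ E)?  L(a) = {C} ∪ {(¬A ⊓ ¬E)}
   open: L(a) ⊇ {C, ¬A, ¬E, ¬F} — a ∉ (A ⊔ E) possible
2. Hence a : (A ⊔ E): not entailed.

No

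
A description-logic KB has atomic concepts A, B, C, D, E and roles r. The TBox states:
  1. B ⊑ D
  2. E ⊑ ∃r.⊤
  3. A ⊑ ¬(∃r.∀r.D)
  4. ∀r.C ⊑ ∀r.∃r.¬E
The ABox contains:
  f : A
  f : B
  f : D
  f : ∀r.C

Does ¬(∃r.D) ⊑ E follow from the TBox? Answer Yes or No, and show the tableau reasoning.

No

1. ¬(∃r.D) ⊑ E  ⇔  (∀r.¬D ⊓ ¬E) unsat w.r.t. T
   open: L(x₀) ⊇ {¬A, ¬B, ¬E, ∀r.¬D, ∃r.¬C} (+ ∃-successors)
2. Hence ¬(∃r.D) ⊑ E: not entailed.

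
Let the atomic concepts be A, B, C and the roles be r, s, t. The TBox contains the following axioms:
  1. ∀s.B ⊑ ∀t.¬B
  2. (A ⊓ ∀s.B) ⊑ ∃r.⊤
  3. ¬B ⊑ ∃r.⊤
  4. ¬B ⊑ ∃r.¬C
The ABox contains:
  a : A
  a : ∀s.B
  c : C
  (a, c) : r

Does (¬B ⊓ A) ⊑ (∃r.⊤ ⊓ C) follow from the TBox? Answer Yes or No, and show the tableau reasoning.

1. (¬B ⊓ A) ⊑ (∃r.⊤ ⊓ C)  ⇔  ((¬B ⊓ A) ⊓ (∀r.⊥ ⊔ ¬C)) unsat w.r.t. T
   apply at x₀: ¬B⊑∃r.⊤; ¬B⊑∃r.¬C
   open: L(x₀) ⊇ {A, ¬B, ¬C, ∃r.¬C, ∃r.⊤, …} (+ ∃-successors)
2. Hence (¬B ⊓ A) ⊑ (∃r.⊤ ⊓ C): not entailed.

No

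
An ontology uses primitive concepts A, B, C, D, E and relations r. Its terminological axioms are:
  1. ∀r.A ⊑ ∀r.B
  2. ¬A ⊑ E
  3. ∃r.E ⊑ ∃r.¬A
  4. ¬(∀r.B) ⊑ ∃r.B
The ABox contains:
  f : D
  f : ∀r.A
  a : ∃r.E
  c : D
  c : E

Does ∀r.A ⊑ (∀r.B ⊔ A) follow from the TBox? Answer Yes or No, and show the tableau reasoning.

Yes

1. ∀r.A ⊑ (∀r.B ⊔ A)  ⇔  (∀r.A ⊓ (∃r.¬B ⊓ ¬A)) unsat w.r.t. T
   all branches close; clash {A, ¬A} at an ∃-successor
2. Hence ∀r.A ⊑ (∀r.B ⊔ A): entailed.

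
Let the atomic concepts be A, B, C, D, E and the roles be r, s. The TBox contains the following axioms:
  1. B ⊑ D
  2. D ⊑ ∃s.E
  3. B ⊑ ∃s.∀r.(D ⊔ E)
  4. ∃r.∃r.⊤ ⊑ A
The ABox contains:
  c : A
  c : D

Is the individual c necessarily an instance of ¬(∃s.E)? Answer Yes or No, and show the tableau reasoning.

No

1. c : ¬(∃s.E)?  L(c) = {A, D} ∪ {∃s.E}
   open: L(c) ⊇ {A, D, ¬B, ∃s.E} (+ ∃-successors) — c ∉ ¬(∃s.E) possible
2. Hence c : ¬(∃s.E): not entailed.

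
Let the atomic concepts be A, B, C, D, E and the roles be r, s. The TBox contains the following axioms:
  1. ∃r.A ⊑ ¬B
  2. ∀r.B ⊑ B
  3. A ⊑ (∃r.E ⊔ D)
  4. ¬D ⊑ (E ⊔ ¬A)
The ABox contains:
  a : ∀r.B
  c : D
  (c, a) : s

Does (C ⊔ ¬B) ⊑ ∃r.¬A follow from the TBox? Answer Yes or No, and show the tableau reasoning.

No

1. (C ⊔ ¬B) ⊑ ∃r.¬A  ⇔  ((C ⊔ ¬B) ⊓ ∀r.A) unsat w.r.t. T
   open: L(x₀) ⊇ {B, C, D, ¬A, ∀r.A, …}
2. Hence (C ⊔ ¬B) ⊑ ∃r.¬A: not entailed.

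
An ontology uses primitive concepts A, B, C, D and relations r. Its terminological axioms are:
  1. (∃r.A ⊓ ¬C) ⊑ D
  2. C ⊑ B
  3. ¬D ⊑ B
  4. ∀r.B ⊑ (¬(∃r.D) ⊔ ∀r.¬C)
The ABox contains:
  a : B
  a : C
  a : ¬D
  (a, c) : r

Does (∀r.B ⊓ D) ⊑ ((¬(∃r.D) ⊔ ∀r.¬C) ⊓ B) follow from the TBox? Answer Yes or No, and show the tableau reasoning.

No

1. (∀r.B ⊓ D) ⊑ ((¬(∃r.D) ⊔ ∀r.¬C) ⊓ B)  ⇔  ((∀r.B ⊓ D) ⊓ ((∃r.D ⊓ ∃r.C) ⊔ ¬B)) unsat w.r.t. T
   apply at x₀: ∀r.B⊑(¬(∃r.D) ⊔ ∀r.¬C)
   open: L(x₀) ⊇ {D, ¬B, ¬C, ∀r.B, ∀r.¬D}
2. Hence (∀r.B ⊓ D) ⊑ ((¬(∃r.D) ⊔ ∀r.¬C) ⊓ B): not entailed.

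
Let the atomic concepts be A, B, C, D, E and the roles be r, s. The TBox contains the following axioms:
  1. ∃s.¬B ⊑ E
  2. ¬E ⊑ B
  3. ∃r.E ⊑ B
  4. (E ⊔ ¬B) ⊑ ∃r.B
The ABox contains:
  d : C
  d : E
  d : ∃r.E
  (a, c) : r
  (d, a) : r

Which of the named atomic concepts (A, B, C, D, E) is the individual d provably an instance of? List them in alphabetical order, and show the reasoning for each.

{B, C, E}

1. d : A?  L(d) = {C, E, ∃r.E} ∪ {¬A}
   apply at d: ∃r.E⊑B
   open: L(d) ⊇ {B, C, E, ¬A, ∃r.B, …} (+ ∃-successors) — d ∉ A possible
2. d : B?  L(d) = {C, E, ∃r.E} ∪ {¬B}
   clash {B, ¬B} at d — d ∈ B
3. d : C?  L(d) = {C, E, ∃r.E} ∪ {¬C}
   clash {C, ¬C} at d — d ∈ C
4. d : D?  L(d) = {C, E, ∃r.E} ∪ {¬D}
   apply at d: ∃r.E⊑B
   open: L(d) ⊇ {B, C, E, ¬D, ∃r.B, …} (+ ∃-successors) — d ∉ D possible
5. d : E?  L(d) = {C, E, ∃r.E} ∪ {¬E}
   clash {E, ¬E} at d — d ∈ E
6. Entailed for d: {B, C, E}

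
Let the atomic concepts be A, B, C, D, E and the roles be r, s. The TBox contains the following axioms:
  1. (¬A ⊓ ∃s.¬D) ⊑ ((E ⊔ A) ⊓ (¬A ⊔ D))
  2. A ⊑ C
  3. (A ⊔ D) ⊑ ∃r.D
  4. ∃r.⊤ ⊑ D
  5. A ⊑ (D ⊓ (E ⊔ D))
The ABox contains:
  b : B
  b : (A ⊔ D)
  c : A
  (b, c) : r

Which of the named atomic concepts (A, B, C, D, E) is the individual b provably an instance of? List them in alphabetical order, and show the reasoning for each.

1. b : A?  L(b) = {B, (A ⊔ D)} ∪ {¬A}
   apply at b: (A ⊔ D)⊑∃r.D
   open: L(b) ⊇ {B, D, ¬A, ∀s.D, ∃r.D} (+ ∃-successors) — b ∉ A possible
2. b : B?  L(b) = {B, (A ⊔ D)} ∪ {¬B}
   clash {B, ¬B} at b — b ∈ B
3. b : C?  L(b) = {B, (A ⊔ D)} ∪ {¬C}
   apply at b: (A ⊔ D)⊑∃r.D
   open: L(b) ⊇ {B, D, ¬A, ¬C, ∀s.D, …} (+ ∃-successors) — b ∉ C possible
4. b : D?  L(b) = {B, (A ⊔ D)} ∪ {¬D}
   clash {D, ¬D} at b — b ∈ D
5. b : E?  L(b) = {B, (A ⊔ D)} ∪ {¬E}
   apply at b: (A ⊔ D)⊑∃r.D
   open: L(b) ⊇ {A, B, C, D, ¬E, …} (+ ∃-successors) — b ∉ E possible
6. Entailed for b: {B, D}

{B, D}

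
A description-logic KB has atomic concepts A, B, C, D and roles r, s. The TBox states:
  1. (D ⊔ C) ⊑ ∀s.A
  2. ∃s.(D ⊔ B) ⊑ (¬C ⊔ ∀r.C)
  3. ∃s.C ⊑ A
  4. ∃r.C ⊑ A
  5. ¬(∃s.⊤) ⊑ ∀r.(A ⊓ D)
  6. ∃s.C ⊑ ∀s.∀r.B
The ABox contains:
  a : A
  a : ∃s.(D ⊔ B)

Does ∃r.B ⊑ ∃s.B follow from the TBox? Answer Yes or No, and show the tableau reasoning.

No

1. ∃r.B ⊑ ∃s.B  ⇔  (∃r.B ⊓ ∀s.¬B) unsat w.r.t. T
   open: L(x₀) ⊇ {¬C, ¬D, ∀r.¬C, ∀s.(¬D ⊓ ¬B), ∀s.¬B, …} (+ ∃-successors)
2. Hence ∃r.B ⊑ ∃s.B: not entailed.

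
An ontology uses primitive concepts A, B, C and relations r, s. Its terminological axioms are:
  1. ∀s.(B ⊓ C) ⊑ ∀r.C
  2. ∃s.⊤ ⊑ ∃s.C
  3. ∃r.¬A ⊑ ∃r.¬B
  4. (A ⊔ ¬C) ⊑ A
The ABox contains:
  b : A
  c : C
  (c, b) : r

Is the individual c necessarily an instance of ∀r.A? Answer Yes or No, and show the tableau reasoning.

No

1. c : ∀r.A?  L(c) = {C} ∪ {∃r.¬A}
   apply at c: ∃r.¬A⊑∃r.¬B
   open: L(c) ⊇ {C, ¬A, ∀r.C, ∀s.⊥, ∃r.¬A, …} (+ ∃-successors) — c ∉ ∀r.A possible
2. Hence c : ∀r.A: not entailed.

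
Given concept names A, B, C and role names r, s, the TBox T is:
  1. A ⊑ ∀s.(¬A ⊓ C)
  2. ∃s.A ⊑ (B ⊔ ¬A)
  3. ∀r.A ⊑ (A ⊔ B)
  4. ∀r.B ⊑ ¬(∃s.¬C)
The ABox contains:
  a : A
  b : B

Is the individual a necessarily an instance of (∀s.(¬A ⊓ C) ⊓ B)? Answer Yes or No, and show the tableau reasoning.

1. a : (∀s.(¬A ⊓ C) ⊓ B)?  L(a) = {A} ∪ {(∃s.(A ⊔ ¬C) ⊔ ¬B)}
   apply at a: A⊑∀s.(¬A ⊓ C)
   open: L(a) ⊇ {A, ¬B, ∀s.(¬A ⊓ C), ∀s.¬A, ∃r.¬A, …} (+ ∃-successors) — a ∉ (∀s.(¬A ⊓ C) ⊓ B) possible
2. Hence a : (∀s.(¬A ⊓ C) ⊓ B): not entailed.

No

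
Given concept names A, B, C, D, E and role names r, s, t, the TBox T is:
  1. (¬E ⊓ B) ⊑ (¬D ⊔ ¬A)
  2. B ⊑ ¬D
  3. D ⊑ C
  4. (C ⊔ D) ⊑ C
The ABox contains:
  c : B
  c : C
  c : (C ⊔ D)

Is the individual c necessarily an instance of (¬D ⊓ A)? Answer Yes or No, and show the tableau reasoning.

No

1. c : (¬D ⊓ A)?  L(c) = {B, C, (C ⊔ D)} ∪ {(D ⊔ ¬A)}
   apply at c: B⊑¬D
   open: L(c) ⊇ {B, C, E, ¬A, ¬D} — c ∉ (¬D ⊓ A) possible
2. Hence c : (¬D ⊓ A): not entailed.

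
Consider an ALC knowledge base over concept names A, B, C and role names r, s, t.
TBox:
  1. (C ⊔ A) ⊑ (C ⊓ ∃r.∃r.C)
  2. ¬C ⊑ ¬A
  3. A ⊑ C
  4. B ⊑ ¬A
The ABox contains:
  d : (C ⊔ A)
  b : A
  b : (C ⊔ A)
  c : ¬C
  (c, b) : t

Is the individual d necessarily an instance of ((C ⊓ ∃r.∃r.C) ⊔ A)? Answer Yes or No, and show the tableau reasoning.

1. d : ((C ⊓ ∃r.∃r.C) ⊔ A)?  L(d) = {(C ⊔ A)} ∪ {((¬C ⊔ ∀r.∀r.¬C) ⊓ ¬A)}
   clash {A, ¬A} at d — d ∈ ((C ⊓ ∃r.∃r.C) ⊔ A)
2. Hence d : ((C ⊓ ∃r.∃r.C) ⊔ A): entailed.

Yes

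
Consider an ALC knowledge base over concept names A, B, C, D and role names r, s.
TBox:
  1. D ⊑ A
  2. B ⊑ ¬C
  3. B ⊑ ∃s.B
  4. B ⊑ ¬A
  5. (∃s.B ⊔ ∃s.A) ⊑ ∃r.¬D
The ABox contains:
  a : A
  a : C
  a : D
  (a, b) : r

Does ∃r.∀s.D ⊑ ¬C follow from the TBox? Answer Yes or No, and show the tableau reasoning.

No

1. ∃r.∀s.D ⊑ ¬C  ⇔  (∃r.∀s.D ⊓ C) unsat w.r.t. T
   open: L(x₀) ⊇ {C, ¬B, ¬D, ∀s.¬A, ∀s.¬B, …} (+ ∃-successors)
2. Hence ∃r.∀s.D ⊑ ¬C: not entailed.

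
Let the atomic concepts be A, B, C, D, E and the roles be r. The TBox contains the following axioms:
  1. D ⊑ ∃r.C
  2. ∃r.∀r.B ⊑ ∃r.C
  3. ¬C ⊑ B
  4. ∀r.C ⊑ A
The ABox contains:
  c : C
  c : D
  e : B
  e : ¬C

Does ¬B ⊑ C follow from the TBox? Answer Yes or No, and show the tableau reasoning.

Yes

1. ¬B ⊑ C  ⇔  (¬B ⊓ ¬C) unsat w.r.t. T
   all branches close; clash {B, ¬B} at x₀
2. Hence ¬B ⊑ C: entailed.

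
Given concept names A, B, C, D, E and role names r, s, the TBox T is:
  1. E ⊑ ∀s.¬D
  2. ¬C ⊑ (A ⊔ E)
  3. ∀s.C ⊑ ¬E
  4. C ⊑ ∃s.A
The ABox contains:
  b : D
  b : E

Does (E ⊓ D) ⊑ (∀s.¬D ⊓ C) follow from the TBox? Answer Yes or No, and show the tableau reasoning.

1. (E ⊓ D) ⊑ (∀s.¬D ⊓ C)  ⇔  ((E ⊓ D) ⊓ (∃s.D ⊔ ¬C)) unsat w.r.t. T
   apply at x₀: E⊑∀s.¬D
   open: L(x₀) ⊇ {D, E, ¬C, ∀s.¬D, ∃s.¬C} (+ ∃-successors)
2. Hence (E ⊓ D) ⊑ (∀s.¬D ⊓ C): not entailed.

No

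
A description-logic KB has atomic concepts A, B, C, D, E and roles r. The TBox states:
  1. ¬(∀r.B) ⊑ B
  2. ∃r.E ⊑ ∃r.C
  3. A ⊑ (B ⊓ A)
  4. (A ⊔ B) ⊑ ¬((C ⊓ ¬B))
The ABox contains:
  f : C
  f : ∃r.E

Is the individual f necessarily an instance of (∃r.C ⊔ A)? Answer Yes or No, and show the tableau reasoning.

1. f : (∃r.C ⊔ A)?  L(f) = {C, ∃r.E} ∪ {(∀r.¬C ⊓ ¬A)}
   clash {C, ¬C} at an ∃-successor — f ∈ (∃r.C ⊔ A)
2. Hence f : (∃r.C ⊔ A): entailed.

Yes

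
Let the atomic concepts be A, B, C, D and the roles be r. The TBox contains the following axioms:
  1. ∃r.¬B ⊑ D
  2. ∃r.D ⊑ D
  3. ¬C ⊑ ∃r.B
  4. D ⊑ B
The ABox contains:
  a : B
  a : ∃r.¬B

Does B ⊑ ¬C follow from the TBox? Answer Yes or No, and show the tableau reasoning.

1. B ⊑ ¬C  ⇔  (B ⊓ C) unsat w.r.t. T
   open: L(x₀) ⊇ {B, C, ∀r.B, ∀r.¬D}
2. Hence B ⊑ ¬C: not entailed.

No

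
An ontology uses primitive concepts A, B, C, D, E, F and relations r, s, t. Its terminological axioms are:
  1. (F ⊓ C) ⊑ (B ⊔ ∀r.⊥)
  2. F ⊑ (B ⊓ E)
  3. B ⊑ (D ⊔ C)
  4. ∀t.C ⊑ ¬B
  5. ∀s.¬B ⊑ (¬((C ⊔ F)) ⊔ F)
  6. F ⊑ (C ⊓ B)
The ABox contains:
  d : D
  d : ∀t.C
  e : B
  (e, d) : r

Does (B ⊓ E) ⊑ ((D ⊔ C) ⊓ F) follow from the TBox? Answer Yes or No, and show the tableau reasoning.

No

1. (B ⊓ E) ⊑ ((D ⊔ C) ⊓ F)  ⇔  ((B ⊓ E) ⊓ ((¬D ⊓ ¬C) ⊔ ¬F)) unsat w.r.t. T
   apply at x₀: B⊑(D ⊔ C)
   open: L(x₀) ⊇ {B, D, E, ¬F, ∃s.B, …} (+ ∃-successors)
2. Hence (B ⊓ E) ⊑ ((D ⊔ C) ⊓ F): not entailed.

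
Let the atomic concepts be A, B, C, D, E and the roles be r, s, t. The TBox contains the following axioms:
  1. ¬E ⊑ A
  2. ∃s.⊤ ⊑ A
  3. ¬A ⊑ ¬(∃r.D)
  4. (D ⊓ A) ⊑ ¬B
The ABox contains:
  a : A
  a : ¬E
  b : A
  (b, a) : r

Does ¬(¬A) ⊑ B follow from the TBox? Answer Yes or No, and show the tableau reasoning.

1. ¬(¬A) ⊑ B  ⇔  (A ⊓ ¬B) unsat w.r.t. T
   open: L(x₀) ⊇ {A, ¬B}
2. Hence ¬(¬A) ⊑ B: not entailed.

No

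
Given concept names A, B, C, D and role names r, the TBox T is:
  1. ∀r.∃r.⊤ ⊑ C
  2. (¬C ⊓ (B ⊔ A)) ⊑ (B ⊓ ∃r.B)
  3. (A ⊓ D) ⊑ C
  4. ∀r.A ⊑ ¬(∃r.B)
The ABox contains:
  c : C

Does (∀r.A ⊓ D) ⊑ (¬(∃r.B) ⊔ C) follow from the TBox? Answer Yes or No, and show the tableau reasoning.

1. (∀r.A ⊓ D) ⊑ (¬(∃r.B) ⊔ C)  ⇔  ((∀r.A ⊓ D) ⊓ (∃r.B ⊓ ¬C)) unsat w.r.t. T
   all branches close; clash {C, ¬C} at x₀
2. Hence (∀r.A ⊓ D) ⊑ (¬(∃r.B) ⊔ C): entailed.

Yes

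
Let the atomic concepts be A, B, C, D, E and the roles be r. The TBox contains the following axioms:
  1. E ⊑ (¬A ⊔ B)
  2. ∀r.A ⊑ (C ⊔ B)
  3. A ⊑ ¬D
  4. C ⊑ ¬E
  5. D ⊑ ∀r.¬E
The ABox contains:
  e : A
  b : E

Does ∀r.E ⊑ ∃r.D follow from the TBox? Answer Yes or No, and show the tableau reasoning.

1. ∀r.E ⊑ ∃r.D  ⇔  (∀r.E ⊓ ∀r.¬D) unsat w.r.t. T
   open: L(x₀) ⊇ {¬A, ¬C, ¬D, ¬E, ∀r.E, …} (+ ∃-successors)
2. Hence ∀r.E ⊑ ∃r.D: not entailed.

No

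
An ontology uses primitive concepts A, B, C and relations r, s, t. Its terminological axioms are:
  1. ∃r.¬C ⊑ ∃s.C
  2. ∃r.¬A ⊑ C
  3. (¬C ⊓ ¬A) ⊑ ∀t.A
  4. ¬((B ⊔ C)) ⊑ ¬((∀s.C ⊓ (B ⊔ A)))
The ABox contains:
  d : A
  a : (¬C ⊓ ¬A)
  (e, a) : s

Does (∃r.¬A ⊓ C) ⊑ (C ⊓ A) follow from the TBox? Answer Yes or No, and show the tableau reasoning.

1. (∃r.¬A ⊓ C) ⊑ (C ⊓ A)  ⇔  ((∃r.¬A ⊓ C) ⊓ (¬C ⊔ ¬A)) unsat w.r.t. T
   open: L(x₀) ⊇ {C, ¬A, ∀r.C, ∃r.¬A} (+ ∃-successors)
2. Hence (∃r.¬A ⊓ C) ⊑ (C ⊓ A): not entailed.

No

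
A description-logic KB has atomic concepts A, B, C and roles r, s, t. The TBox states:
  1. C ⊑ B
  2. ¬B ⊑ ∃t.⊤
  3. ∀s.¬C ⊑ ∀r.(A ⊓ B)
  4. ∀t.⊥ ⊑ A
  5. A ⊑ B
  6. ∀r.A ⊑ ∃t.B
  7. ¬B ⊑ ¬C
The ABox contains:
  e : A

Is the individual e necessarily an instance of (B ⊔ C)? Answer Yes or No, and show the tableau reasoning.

Yes

1. e : (B ⊔ C)?  L(e) = {A} ∪ {(¬B ⊓ ¬C)}
   clash {B, ¬B} at e — e ∈ (B ⊔ C)
2. Hence e : (B ⊔ C): entailed.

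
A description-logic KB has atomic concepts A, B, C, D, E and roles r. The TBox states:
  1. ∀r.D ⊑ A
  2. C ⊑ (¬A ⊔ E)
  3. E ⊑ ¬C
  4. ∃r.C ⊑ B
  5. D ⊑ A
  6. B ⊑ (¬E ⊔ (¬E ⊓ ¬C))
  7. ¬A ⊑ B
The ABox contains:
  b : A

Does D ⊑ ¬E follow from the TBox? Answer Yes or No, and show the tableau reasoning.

No

1. D ⊑ ¬E  ⇔  (D ⊓ E) unsat w.r.t. T
   apply at x₀: E⊑¬C; D⊑A
   open: L(x₀) ⊇ {A, D, E, ¬B, ¬C, …}
2. Hence D ⊑ ¬E: not entailed.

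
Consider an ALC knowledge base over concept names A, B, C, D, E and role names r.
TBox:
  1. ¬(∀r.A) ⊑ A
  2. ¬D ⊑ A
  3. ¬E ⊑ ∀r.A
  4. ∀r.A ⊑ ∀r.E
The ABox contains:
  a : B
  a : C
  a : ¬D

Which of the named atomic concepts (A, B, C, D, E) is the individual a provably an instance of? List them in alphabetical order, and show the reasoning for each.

1. a : A?  L(a) = {B, C, ¬D} ∪ {¬A}
   clash {A, ¬A} at a — a ∈ A
2. a : B?  L(a) = {B, C, ¬D} ∪ {¬B}
   clash {B, ¬B} at a — a ∈ B
3. a : C?  L(a) = {B, C, ¬D} ∪ {¬C}
   clash {C, ¬C} at a — a ∈ C
4. a : D?  L(a) = {B, C, ¬D} ∪ {¬D}
   apply at a: ¬D⊑A
   open: L(a) ⊇ {A, B, C, E, ¬D, …} (+ ∃-successors) — a ∉ D possible
5. a : E?  L(a) = {B, C, ¬D} ∪ {¬E}
   apply at a: ¬D⊑A; ¬E⊑∀r.A
   open: L(a) ⊇ {A, B, C, ¬D, ¬E, …} — a ∉ E possible
6. Entailed for a: {A, B, C}

{A, B, C}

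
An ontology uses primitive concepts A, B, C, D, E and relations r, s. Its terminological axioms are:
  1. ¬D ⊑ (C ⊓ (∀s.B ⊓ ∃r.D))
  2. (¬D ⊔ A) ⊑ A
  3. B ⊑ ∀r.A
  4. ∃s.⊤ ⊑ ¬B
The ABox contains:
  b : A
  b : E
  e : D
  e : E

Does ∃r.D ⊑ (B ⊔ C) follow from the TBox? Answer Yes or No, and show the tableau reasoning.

1. ∃r.D ⊑ (B ⊔ C)  ⇔  (∃r.D ⊓ (¬B ⊓ ¬C)) unsat w.r.t. T
   open: L(x₀) ⊇ {D, ¬A, ¬B, ¬C, ∃r.D} (+ ∃-successors)
2. Hence ∃r.D ⊑ (B ⊔ C): not entailed.

No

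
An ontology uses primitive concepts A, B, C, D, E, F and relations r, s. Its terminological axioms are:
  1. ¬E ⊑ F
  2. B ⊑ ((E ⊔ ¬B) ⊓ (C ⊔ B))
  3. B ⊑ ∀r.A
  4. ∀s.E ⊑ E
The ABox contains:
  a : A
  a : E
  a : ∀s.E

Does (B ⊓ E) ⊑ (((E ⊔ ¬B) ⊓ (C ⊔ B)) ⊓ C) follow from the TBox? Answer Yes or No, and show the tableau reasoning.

1. (B ⊓ E) ⊑ (((E ⊔ ¬B) ⊓ (C ⊔ B)) ⊓ C)  ⇔  ((B ⊓ E) ⊓ (((¬E ⊓ B) ⊔ (¬C ⊓ ¬B)) ⊔ ¬C)) unsat w.r.t. T
   apply at x₀: B⊑((E ⊔ ¬B) ⊓ (C ⊔ B)); B⊑∀r.A
   open: L(x₀) ⊇ {B, E, ¬C, ∀r.A}
2. Hence (B ⊓ E) ⊑ (((E ⊔ ¬B) ⊓ (C ⊔ B)) ⊓ C): not entailed.

No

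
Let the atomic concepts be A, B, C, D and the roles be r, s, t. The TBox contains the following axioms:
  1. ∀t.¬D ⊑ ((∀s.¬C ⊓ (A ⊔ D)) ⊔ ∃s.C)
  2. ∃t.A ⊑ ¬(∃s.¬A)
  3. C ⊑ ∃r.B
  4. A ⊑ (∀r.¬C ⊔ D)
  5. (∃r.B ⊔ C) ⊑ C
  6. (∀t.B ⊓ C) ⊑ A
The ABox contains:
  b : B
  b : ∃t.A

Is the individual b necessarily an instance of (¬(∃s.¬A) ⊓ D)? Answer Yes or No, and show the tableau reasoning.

1. b : (¬(∃s.¬A) ⊓ D)?  L(b) = {B, ∃t.A} ∪ {(∃s.¬A ⊔ ¬D)}
   apply at b: ∃t.A⊑¬(∃s.¬A)
   open: L(b) ⊇ {B, ¬A, ¬C, ¬D, ∀r.¬B, …} (+ ∃-successors) — b ∉ (¬(∃s.¬A) ⊓ D) possible
2. Hence b : (¬(∃s.¬A) ⊓ D): not entailed.

No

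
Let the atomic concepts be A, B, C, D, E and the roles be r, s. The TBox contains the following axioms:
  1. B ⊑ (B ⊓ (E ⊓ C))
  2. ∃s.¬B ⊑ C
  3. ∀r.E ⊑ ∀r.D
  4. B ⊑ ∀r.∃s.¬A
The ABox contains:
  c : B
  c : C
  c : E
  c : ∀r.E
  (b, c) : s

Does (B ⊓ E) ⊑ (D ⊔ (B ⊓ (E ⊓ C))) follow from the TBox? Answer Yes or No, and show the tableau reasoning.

1. (B ⊓ E) ⊑ (D ⊔ (B ⊓ (E ⊓ C)))  ⇔  ((B ⊓ E) ⊓ (¬D ⊓ (¬B ⊔ (¬E ⊔ ¬C)))) unsat w.r.t. T
   all branches close; clash {C, ¬C} at x₀
2. Hence (B ⊓ E) ⊑ (D ⊔ (B ⊓ (E ⊓ C))): entailed.

Yes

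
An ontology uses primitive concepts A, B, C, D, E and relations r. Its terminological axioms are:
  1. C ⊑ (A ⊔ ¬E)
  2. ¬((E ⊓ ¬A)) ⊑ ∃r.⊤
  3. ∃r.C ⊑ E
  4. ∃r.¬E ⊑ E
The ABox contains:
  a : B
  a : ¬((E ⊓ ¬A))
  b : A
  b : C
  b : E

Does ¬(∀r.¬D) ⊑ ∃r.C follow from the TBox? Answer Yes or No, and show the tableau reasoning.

1. ¬(∀r.¬D) ⊑ ∃r.C  ⇔  (∃r.D ⊓ ∀r.¬C) unsat w.r.t. T
   open: L(x₀) ⊇ {E, ¬A, ¬C, ∀r.E, ∀r.¬C, …} (+ ∃-successors)
2. Hence ¬(∀r.¬D) ⊑ ∃r.C: not entailed.

No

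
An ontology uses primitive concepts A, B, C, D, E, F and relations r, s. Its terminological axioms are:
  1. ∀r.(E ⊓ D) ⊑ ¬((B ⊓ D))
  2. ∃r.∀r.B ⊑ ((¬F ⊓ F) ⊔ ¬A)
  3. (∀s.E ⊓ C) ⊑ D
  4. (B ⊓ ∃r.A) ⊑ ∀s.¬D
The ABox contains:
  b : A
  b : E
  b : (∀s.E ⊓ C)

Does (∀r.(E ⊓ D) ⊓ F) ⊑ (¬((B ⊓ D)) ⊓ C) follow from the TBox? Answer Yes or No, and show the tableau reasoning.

No

1. (∀r.(E ⊓ D) ⊓ F) ⊑ (¬((B ⊓ D)) ⊓ C)  ⇔  ((∀r.(E ⊓ D) ⊓ F) ⊓ ((B ⊓ D) ⊔ ¬C)) unsat w.r.t. T
   apply at x₀: ∀r.(E ⊓ D)⊑¬((B ⊓ D))
   open: L(x₀) ⊇ {F, ¬B, ¬C, ∀r.(E ⊓ D), ∀r.∃r.¬B}
2. Hence (∀r.(E ⊓ D) ⊓ F) ⊑ (¬((B ⊓ D)) ⊓ C): not entailed.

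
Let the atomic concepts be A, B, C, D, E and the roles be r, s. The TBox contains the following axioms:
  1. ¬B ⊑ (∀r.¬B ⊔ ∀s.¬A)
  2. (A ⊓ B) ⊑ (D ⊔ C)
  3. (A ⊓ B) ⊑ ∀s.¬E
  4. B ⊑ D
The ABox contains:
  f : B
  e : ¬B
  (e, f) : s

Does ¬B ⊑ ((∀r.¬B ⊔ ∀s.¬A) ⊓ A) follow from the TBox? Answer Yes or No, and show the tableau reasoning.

No

1. ¬B ⊑ ((∀r.¬B ⊔ ∀s.¬A) ⊓ A)  ⇔  (¬B ⊓ ((∃r.B ⊓ ∃s.A) ⊔ ¬A)) unsat w.r.t. T
   apply at x₀: ¬B⊑(∀r.¬B ⊔ ∀s.¬A)
   open: L(x₀) ⊇ {¬A, ¬B, ∀r.¬B}
2. Hence ¬B ⊑ ((∀r.¬B ⊔ ∀s.¬A) ⊓ A): not entailed.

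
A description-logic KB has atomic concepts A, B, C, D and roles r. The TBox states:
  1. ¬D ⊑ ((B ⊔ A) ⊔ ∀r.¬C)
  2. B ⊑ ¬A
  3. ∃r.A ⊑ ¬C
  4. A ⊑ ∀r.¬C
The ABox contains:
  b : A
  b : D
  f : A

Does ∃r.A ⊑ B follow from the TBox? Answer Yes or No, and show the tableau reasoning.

1. ∃r.A ⊑ B  ⇔  (∃r.A ⊓ ¬B) unsat w.r.t. T
   apply at x₀: ∃r.A⊑¬C
   open: L(x₀) ⊇ {D, ¬A, ¬B, ¬C, ∃r.A} (+ ∃-successors)
2. Hence ∃r.A ⊑ B: not entailed.

No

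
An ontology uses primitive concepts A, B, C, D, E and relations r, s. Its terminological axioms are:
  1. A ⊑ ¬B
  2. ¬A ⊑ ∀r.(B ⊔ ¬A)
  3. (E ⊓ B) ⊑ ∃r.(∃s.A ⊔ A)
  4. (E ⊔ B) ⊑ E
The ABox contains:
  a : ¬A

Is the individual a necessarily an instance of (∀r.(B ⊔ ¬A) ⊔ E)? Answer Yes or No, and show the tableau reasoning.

1. a : (∀r.(B ⊔ ¬A) ⊔ E)?  L(a) = {¬A} ∪ {(∃r.(¬B ⊓ A) ⊓ ¬E)}
   clash {E, ¬E} at a — a ∈ (∀r.(B ⊔ ¬A) ⊔ E)
2. Hence a : (∀r.(B ⊔ ¬A) ⊔ E): entailed.

Yes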